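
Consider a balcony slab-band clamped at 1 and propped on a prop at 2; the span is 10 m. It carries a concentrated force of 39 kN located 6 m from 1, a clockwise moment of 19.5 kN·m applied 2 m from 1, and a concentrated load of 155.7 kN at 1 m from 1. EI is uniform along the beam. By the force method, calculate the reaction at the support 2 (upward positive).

R_2 = 20.16 kN

Choose R_2 as the redundant. The primary structure is the cantilever fixed at 1.
Deflection at 2 on the released cantilever, summing each load's contribution:
  point load 39 at a = 6: Pa²(3L − a)/(6EI) = 5616/EI
  clockwise couple 19.5 at a = 2: M₀a(2L − a)/(2EI) = 351/EI
  point load 155.7 at a = 1: Pa²(3L − a)/(6EI) = 752.5/EI
  δ_0 = 6720/EI
Tip deflection under a unit load at 2: L³/(3EI) = 333.3/EI.
The prop prevents deflection at 2: R_2 = δ_0/δ_{22} = 6720/333.3 = 20.16 kN.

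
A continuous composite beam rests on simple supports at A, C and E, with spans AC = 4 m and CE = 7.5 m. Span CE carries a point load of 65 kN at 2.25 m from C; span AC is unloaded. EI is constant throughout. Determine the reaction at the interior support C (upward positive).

Release continuity at C by inserting a hinge; the redundant is the internal moment M_C. The primary structure is two simply-supported spans AC and CE.
End slopes at the hinge C, treating each span as simply supported:
  span CE: point load 65 at a = 2.25: Pab(L + b)/(6LEI) = 217.5/EI
  relative rotation θ_0 = (0 + 217.5)/EI = 217.5/EI
A unit hogging moment at C produces rotation L₁/(3EI) + L₂/(3EI) = 3.833/EI.
Compatibility: M_C·(L₁+L₂)/(3EI) = θ_0, giving M_C = 56.75 kN·m (hogging).
Span AC, ΣM about A with M_C applied at C: R_C^{AC}·4 = 0 + 56.75, so R_C^{AC} = 14.19 kN and R_A = 0 − 14.19 = -14.19 kN.
Span CE, ΣM about E: R_C^{CE}·7.5 = 341.2 + 56.75, so R_C^{CE} = 53.07 kN and R_E = 65 − 53.07 = 11.93 kN.
R_C = 14.19 + 53.07 = 67.25 kN.

R_C = 67.25 kN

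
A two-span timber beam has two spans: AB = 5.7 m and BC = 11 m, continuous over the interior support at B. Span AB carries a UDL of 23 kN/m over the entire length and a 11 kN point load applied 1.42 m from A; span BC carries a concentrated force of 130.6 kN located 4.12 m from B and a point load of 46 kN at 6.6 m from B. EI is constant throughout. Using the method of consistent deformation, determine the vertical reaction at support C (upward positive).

Release continuity at B by inserting a hinge; the redundant is the internal moment M_B. The primary structure is two simply-supported spans AB and BC.
Discontinuity in slope at B on the released structure — sum the simple-span end rotations:
  span AB: UDL 23: wL³/(24EI) = 177.5/EI
  span AB: point load 11 at a = 1.42: Pab(L + a)/(6LEI) = 13.92/EI
  span BC: point load 130.6 at a = 4.12: Pab(L + b)/(6LEI) = 1003/EI
  span BC: point load 46 at a = 6.6: Pab(L + b)/(6LEI) = 311.7/EI
  relative rotation θ_0 = (191.4 + 1315)/EI = 1506/EI
A unit hogging moment at B produces rotation L₁/(3EI) + L₂/(3EI) = 5.567/EI.
Slope continuity at B: θ_0 = M_B·5.567/EI, so M_B = 1506/5.567 = 270.5 kN·m (hogging).
Span BC, ΣM about C: R_B^{BC}·11 = 1101 + 270.5, so R_B^{BC} = 124.7 kN and R_C = 176.6 − 124.7 = 51.92 kN.

R_C = 51.92 kN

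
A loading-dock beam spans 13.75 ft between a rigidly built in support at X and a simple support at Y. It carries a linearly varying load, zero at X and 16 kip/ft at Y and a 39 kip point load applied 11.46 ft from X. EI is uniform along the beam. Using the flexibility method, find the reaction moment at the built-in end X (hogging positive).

Release the roller at Y. Primary structure: cantilever fixed at X.
Primary-structure tip deflection at Y by superposition:
  triangular load, peak 16 at the free end: 11w₀L⁴/(120EI) = 52425/EI
  point load 39 at a = 11.46: Pa²(3L − a)/(6EI) = 25430/EI
  δ_0 = 77856/EI
Flexibility coefficient — unit upward force at Y: δ_{YY} = L³/(3EI) = 866.5/EI.
The prop prevents deflection at Y: R_Y = δ_0/δ_{YY} = 77856/866.5 = 89.85 kip.
Moment equilibrium about X: M_X = Σ(load moments about X) − R_Y·L = 1455 − 89.85×13.75 = 219.9 kip·ft.

M_X = 219.9 kip·ft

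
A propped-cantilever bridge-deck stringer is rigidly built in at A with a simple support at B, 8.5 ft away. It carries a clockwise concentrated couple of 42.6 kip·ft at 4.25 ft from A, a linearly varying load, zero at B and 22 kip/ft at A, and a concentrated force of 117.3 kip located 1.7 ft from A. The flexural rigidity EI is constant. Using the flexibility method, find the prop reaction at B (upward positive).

Release the roller at B. Primary structure: cantilever fixed at A.
Free-end deflection of the primary structure under the applied loading (downward +):
  clockwise couple 42.6 at a = 4.25: M₀a(2L − a)/(2EI) = 1154/EI
  triangular load, peak 22 at the fixed end: w₀L⁴/(30EI) = 3828/EI
  point load 117.3 at a = 1.7: Pa²(3L − a)/(6EI) = 1345/EI
  δ_0 = 6327/EI
Tip deflection under a unit load at B: L³/(3EI) = 204.7/EI.
Compatibility at B: δ_0 − R_B·δ_{BB} = 0, so R_B = 6327/204.7 = 30.91 kip.

R_B = 30.91 kip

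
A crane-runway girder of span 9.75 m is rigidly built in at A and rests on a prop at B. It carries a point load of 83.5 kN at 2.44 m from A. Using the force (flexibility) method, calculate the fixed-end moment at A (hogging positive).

Take the reaction at B as the redundant and release it; the primary structure is a cantilever fixed at A.
Free-end deflection of the primary structure under the applied loading (downward +):
  point load 83.5 at a = 2.44: Pa²(3L − a)/(6EI) = 2221/EI
Tip deflection under a unit load at B: L³/(3EI) = 309/EI.
Compatibility at B: δ_0 − R_B·δ_{BB} = 0, so R_B = 2221/309 = 7.19 kN.
Moment equilibrium about A: M_A = Σ(load moments about A) − R_B·L = 203.7 − 7.19×9.75 = 133.6 kN·m.

M_A = 133.6 kN·m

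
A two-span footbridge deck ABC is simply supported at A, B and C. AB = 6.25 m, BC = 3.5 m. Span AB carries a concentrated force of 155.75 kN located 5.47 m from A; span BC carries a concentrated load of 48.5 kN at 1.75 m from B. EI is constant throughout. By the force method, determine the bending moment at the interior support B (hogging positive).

Take M_B as the redundant. Released structure: two simple spans AB and BC with a hinge at B.
Discontinuity in slope at B on the released structure — sum the simple-span end rotations:
  span AB: point load 155.75 at a = 5.47: Pab(L + a)/(6LEI) = 207.7/EI
  span BC: point load 48.5 at a = 1.75: Pab(L + b)/(6LEI) = 37.13/EI
  relative rotation θ_0 = (207.7 + 37.13)/EI = 244.8/EI
A unit hogging moment at B produces rotation L₁/(3EI) + L₂/(3EI) = 3.25/EI.
Slope continuity at B: θ_0 = M_B·3.25/EI, so M_B = 244.8/3.25 = 75.33 kN·m (hogging).

M_B = 75.33 kN·m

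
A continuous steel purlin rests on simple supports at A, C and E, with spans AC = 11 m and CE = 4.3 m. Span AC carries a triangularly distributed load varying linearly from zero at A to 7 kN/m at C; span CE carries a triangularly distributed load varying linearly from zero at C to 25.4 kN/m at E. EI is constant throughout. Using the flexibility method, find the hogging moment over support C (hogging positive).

Insert a hinge at C; M_C is the redundant, and each span becomes simply supported.
End slopes at the hinge C, treating each span as simply supported:
  span AC: triangular load, peak 7: w₀L³/(45EI) = 207/EI
  span CE: triangular load, peak 25.4: 7w₀L³/(360EI) = 39.27/EI
  relative rotation θ_0 = (207 + 39.27)/EI = 246.3/EI
A unit hogging moment at C produces rotation L₁/(3EI) + L₂/(3EI) = 5.1/EI.
Compatibility: M_C·(L₁+L₂)/(3EI) = θ_0, giving M_C = 48.3 kN·m (hogging).

M_C = 48.3 kN·m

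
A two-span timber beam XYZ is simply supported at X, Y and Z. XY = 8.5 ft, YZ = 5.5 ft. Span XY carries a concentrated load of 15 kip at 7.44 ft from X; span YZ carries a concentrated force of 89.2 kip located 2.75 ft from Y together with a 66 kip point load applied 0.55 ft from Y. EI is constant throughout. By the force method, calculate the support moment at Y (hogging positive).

M_Y = 56.25 kip·ft

Insert a hinge at Y; M_Y is the redundant, and each span becomes simply supported.
Rotations at Y on the released spans (each span's end-slope, ×1/EI):
  span XY: point load 15 at a = 7.44: Pab(L + a)/(6LEI) = 36.97/EI
  span YZ: point load 89.2 at a = 2.75: Pab(L + b)/(6LEI) = 168.6/EI
  span YZ: point load 66 at a = 0.55: Pab(L + b)/(6LEI) = 56.9/EI
  relative rotation θ_0 = (36.97 + 225.5)/EI = 262.5/EI
A unit hogging moment at Y produces rotation L₁/(3EI) + L₂/(3EI) = 4.667/EI.
Slope continuity at Y: θ_0 = M_Y·4.667/EI, so M_Y = 262.5/4.667 = 56.25 kip·ft (hogging).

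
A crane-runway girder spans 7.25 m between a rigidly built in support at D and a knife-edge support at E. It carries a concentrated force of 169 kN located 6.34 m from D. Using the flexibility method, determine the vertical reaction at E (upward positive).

Choose R_E as the redundant. The primary structure is the cantilever fixed at D.
Primary-structure tip deflection at E by superposition:
  point load 169 at a = 6.34: Pa²(3L − a)/(6EI) = 17447/EI
Tip deflection under a unit load at E: L³/(3EI) = 127/EI.
Compatibility at E: δ_0 − R_E·δ_{EE} = 0, so R_E = 17447/127 = 137.3 kN.

R_E = 137.3 kN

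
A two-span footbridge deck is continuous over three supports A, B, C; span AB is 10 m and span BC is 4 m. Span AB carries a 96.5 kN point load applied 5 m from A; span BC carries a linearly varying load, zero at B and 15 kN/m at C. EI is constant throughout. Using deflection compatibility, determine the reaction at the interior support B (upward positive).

R_B = 104.9 kN

Release continuity at B by inserting a hinge; the redundant is the internal moment M_B. The primary structure is two simply-supported spans AB and BC.
Discontinuity in slope at B on the released structure — sum the simple-span end rotations:
  span AB: point load 96.5 at a = 5: Pab(L + a)/(6LEI) = 603.1/EI
  span BC: triangular load, peak 15: 7w₀L³/(360EI) = 18.67/EI
  relative rotation θ_0 = (603.1 + 18.67)/EI = 621.8/EI
A unit hogging moment at B produces rotation L₁/(3EI) + L₂/(3EI) = 4.667/EI.
Slope continuity at B: θ_0 = M_B·4.667/EI, so M_B = 621.8/4.667 = 133.2 kN·m (hogging).
Span AB, ΣM about A with M_B applied at B: R_B^{AB}·10 = 482.5 + 133.2, so R_B^{AB} = 61.57 kN and R_A = 96.5 − 61.57 = 34.93 kN.
Span BC, ΣM about C: R_B^{BC}·4 = 40 + 133.2, so R_B^{BC} = 43.31 kN and R_C = 30 − 43.31 = -13.31 kN.
R_B = 61.57 + 43.31 = 104.9 kN.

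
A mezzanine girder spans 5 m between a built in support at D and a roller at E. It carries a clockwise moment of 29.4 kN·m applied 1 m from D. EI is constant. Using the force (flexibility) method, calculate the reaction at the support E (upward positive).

R_E = 3.175 kN

Release the roller at E. Primary structure: cantilever fixed at D.
Downward deflection at the released point E due to the loads:
  clockwise couple 29.4 at a = 1: M₀a(2L − a)/(2EI) = 132.3/EI
Flexibility coefficient — unit upward force at E: δ_{EE} = L³/(3EI) = 41.67/EI.
The prop prevents deflection at E: R_E = δ_0/δ_{EE} = 132.3/41.67 = 3.175 kN.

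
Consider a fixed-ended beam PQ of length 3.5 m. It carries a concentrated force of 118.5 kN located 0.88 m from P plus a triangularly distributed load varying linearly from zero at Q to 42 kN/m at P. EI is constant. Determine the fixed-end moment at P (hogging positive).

M_P = 84.16 kN·m

Release both end moments; the primary structure is a simply-supported span PQ with redundants M_P and M_Q.
Simple-span end rotations at P and Q under the given loads:
  at P: point load 118.5 at a = 0.88: Pab(L + b)/(6LEI) = 79.62/EI
  at Q: point load 118.5 at a = 0.88: Pab(L + a)/(6LEI) = 56.98/EI
  at P: triangular load, peak 42: w₀L³/(45EI) = 40.02/EI
  at Q: triangular load, peak 42: 7w₀L³/(360EI) = 35.01/EI
  θ_P0 = 119.6/EI,  θ_Q0 = 92/EI
Flexibility coefficients: a unit moment at one end gives L/(3EI) there and L/(6EI) at the far end, so f₁₁ = f₂₂ = 1.167/EI and f₁₂ = f₂₁ = 0.5833/EI.
Compatibility — zero rotation at each built-in end:
  1.167 M_P + 0.5833 M_Q = 119.6
  0.5833 M_P + 1.167 M_Q = 92
Solving the pair gives M_P = 84.16 kN·m and M_Q = 36.78 kN·m (hogging).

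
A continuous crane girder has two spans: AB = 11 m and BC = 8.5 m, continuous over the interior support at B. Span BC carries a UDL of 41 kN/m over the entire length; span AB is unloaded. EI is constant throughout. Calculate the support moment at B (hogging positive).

M_B = 161.4 kN·m

Insert a hinge at B; M_B is the redundant, and each span becomes simply supported.
Rotations at B on the released spans (each span's end-slope, ×1/EI):
  span BC: UDL 41: wL³/(24EI) = 1049/EI
  relative rotation θ_0 = (0 + 1049)/EI = 1049/EI
A unit hogging moment at B produces rotation L₁/(3EI) + L₂/(3EI) = 6.5/EI.
Slope continuity at B: θ_0 = M_B·6.5/EI, so M_B = 1049/6.5 = 161.4 kN·m (hogging).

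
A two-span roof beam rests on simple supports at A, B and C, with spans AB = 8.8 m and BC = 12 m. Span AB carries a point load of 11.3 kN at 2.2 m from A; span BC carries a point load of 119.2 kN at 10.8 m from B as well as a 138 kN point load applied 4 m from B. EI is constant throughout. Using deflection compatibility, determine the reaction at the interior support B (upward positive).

R_B = 150.6 kN

Insert a hinge at B; M_B is the redundant, and each span becomes simply supported.
Discontinuity in slope at B on the released structure — sum the simple-span end rotations:
  span AB: point load 11.3 at a = 2.2: Pab(L + a)/(6LEI) = 34.18/EI
  span BC: point load 119.2 at a = 10.8: Pab(L + b)/(6LEI) = 283.2/EI
  span BC: point load 138 at a = 4: Pab(L + b)/(6LEI) = 1227/EI
  relative rotation θ_0 = (34.18 + 1510)/EI = 1544/EI
A unit hogging moment at B produces rotation L₁/(3EI) + L₂/(3EI) = 6.933/EI.
Compatibility: M_B·(L₁+L₂)/(3EI) = θ_0, giving M_B = 222.7 kN·m (hogging).
Span AB, ΣM about A with M_B applied at B: R_B^{AB}·8.8 = 24.86 + 222.7, so R_B^{AB} = 28.13 kN and R_A = 11.3 − 28.13 = -16.83 kN.
Span BC, ΣM about C: R_B^{BC}·12 = 1247 + 222.7, so R_B^{BC} = 122.5 kN and R_C = 257.2 − 122.5 = 134.7 kN.
R_B = 28.13 + 122.5 = 150.6 kN.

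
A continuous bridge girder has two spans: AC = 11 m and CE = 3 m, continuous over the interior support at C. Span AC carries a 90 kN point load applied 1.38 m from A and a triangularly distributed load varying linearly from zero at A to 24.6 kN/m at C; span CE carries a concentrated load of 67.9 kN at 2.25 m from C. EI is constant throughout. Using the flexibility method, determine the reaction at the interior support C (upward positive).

Release continuity at C by inserting a hinge; the redundant is the internal moment M_C. The primary structure is two simply-supported spans AC and CE.
Discontinuity in slope at C on the released structure — sum the simple-span end rotations:
  span AC: point load 90 at a = 1.38: Pab(L + a)/(6LEI) = 224.1/EI
  span AC: triangular load, peak 24.6: w₀L³/(45EI) = 727.6/EI
  span CE: point load 67.9 at a = 2.25: Pab(L + b)/(6LEI) = 23.87/EI
  relative rotation θ_0 = (951.7 + 23.87)/EI = 975.6/EI
A unit hogging moment at C produces rotation L₁/(3EI) + L₂/(3EI) = 4.667/EI.
Slope continuity at C: θ_0 = M_C·4.667/EI, so M_C = 975.6/4.667 = 209.1 kN·m (hogging).
Span AC, ΣM about A with M_C applied at C: R_C^{AC}·11 = 1116 + 209.1, so R_C^{AC} = 120.5 kN and R_A = 225.3 − 120.5 = 104.8 kN.
Span CE, ΣM about E: R_C^{CE}·3 = 50.92 + 209.1, so R_C^{CE} = 86.66 kN and R_E = 67.9 − 86.66 = -18.76 kN.
R_C = 120.5 + 86.66 = 207.2 kN.

R_C = 207.2 kN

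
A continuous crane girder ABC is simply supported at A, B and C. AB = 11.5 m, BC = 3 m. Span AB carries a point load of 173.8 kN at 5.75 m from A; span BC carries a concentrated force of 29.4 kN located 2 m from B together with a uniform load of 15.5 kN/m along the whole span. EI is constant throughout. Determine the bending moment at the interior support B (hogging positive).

Take M_B as the redundant. Released structure: two simple spans AB and BC with a hinge at B.
End slopes at the hinge B, treating each span as simply supported:
  span AB: point load 173.8 at a = 5.75: Pab(L + a)/(6LEI) = 1437/EI
  span BC: point load 29.4 at a = 2: Pab(L + b)/(6LEI) = 13.07/EI
  span BC: UDL 15.5: wL³/(24EI) = 17.44/EI
  relative rotation θ_0 = (1437 + 30.5)/EI = 1467/EI
A unit hogging moment at B produces rotation L₁/(3EI) + L₂/(3EI) = 4.833/EI.
Compatibility: M_B·(L₁+L₂)/(3EI) = θ_0, giving M_B = 303.5 kN·m (hogging).

M_B = 303.5 kN·m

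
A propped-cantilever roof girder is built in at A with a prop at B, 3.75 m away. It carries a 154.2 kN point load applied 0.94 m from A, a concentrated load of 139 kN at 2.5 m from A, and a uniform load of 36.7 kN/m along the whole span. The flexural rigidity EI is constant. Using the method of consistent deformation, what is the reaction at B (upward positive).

Release the roller at B. Primary structure: cantilever fixed at A.
Deflection at B on the released cantilever, summing each load's contribution:
  point load 154.2 at a = 0.94: Pa²(3L − a)/(6EI) = 234.1/EI
  point load 139 at a = 2.5: Pa²(3L − a)/(6EI) = 1267/EI
  UDL 36.7: wL⁴/(8EI) = 907.2/EI
  δ_0 = 2408/EI
Flexibility coefficient — unit upward force at B: δ_{BB} = L³/(3EI) = 17.58/EI.
The prop prevents deflection at B: R_B = δ_0/δ_{BB} = 2408/17.58 = 137 kN.

R_B = 137 kN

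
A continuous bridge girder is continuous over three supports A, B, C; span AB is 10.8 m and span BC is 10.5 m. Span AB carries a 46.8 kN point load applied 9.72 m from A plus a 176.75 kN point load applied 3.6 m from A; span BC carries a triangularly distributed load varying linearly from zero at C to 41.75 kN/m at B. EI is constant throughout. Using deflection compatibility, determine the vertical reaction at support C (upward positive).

R_C = 42.91 kN

Release continuity at B by inserting a hinge; the redundant is the internal moment M_B. The primary structure is two simply-supported spans AB and BC.
Discontinuity in slope at B on the released structure — sum the simple-span end rotations:
  span AB: point load 46.8 at a = 9.72: Pab(L + a)/(6LEI) = 155.6/EI
  span AB: point load 176.75 at a = 3.6: Pab(L + a)/(6LEI) = 1018/EI
  span BC: triangular load, peak 41.75: w₀L³/(45EI) = 1074/EI
  relative rotation θ_0 = (1174 + 1074)/EI = 2248/EI
A unit hogging moment at B produces rotation L₁/(3EI) + L₂/(3EI) = 7.1/EI.
Slope continuity at B: θ_0 = M_B·7.1/EI, so M_B = 2248/7.1 = 316.6 kN·m (hogging).
Span BC, ΣM about C: R_B^{BC}·10.5 = 1534 + 316.6, so R_B^{BC} = 176.3 kN and R_C = 219.2 − 176.3 = 42.91 kN.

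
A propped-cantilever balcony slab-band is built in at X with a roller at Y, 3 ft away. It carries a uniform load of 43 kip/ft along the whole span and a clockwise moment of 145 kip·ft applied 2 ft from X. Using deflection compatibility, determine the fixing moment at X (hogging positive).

M_X = 0.04167 kip·ft

Remove the prop at Y; the released (primary) structure is a cantilever built in at X.
Free-end deflection of the primary structure under the applied loading (downward +):
  UDL 43: wL⁴/(8EI) = 435.4/EI
  clockwise couple 145 at a = 2: M₀a(2L − a)/(2EI) = 580/EI
  δ_0 = 1015/EI
Flexibility coefficient — unit upward force at Y: δ_{YY} = L³/(3EI) = 9/EI.
The prop prevents deflection at Y: R_Y = δ_0/δ_{YY} = 1015/9 = 112.8 kip.
Moment equilibrium about X: M_X = Σ(load moments about X) − R_Y·L = 338.5 − 112.8×3 = 0.04167 kip·ft.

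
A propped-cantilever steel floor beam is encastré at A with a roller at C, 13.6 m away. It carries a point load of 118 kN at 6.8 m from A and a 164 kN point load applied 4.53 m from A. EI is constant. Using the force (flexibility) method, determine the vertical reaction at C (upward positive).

R_C = 61.14 kN

Take the reaction at C as the redundant and release it; the primary structure is a cantilever fixed at A.
Primary-structure tip deflection at C by superposition:
  point load 118 at a = 6.8: Pa²(3L − a)/(6EI) = 30919/EI
  point load 164 at a = 4.53: Pa²(3L − a)/(6EI) = 20344/EI
  δ_0 = 51263/EI
Flexibility coefficient — unit upward force at C: δ_{CC} = L³/(3EI) = 838.5/EI.
The prop prevents deflection at C: R_C = δ_0/δ_{CC} = 51263/838.5 = 61.14 kN.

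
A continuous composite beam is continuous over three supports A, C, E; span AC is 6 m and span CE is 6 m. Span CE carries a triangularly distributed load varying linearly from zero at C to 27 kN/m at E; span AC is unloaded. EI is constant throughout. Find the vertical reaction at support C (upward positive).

R_C = 36.45 kN

Insert a hinge at C; M_C is the redundant, and each span becomes simply supported.
Discontinuity in slope at C on the released structure — sum the simple-span end rotations:
  span CE: triangular load, peak 27: 7w₀L³/(360EI) = 113.4/EI
  relative rotation θ_0 = (0 + 113.4)/EI = 113.4/EI
A unit hogging moment at C produces rotation L₁/(3EI) + L₂/(3EI) = 4/EI.
Slope continuity at C: θ_0 = M_C·4/EI, so M_C = 113.4/4 = 28.35 kN·m (hogging).
Span AC, ΣM about A with M_C applied at C: R_C^{AC}·6 = 0 + 28.35, so R_C^{AC} = 4.725 kN and R_A = 0 − 4.725 = -4.725 kN.
Span CE, ΣM about E: R_C^{CE}·6 = 162 + 28.35, so R_C^{CE} = 31.73 kN and R_E = 81 − 31.73 = 49.27 kN.
R_C = 4.725 + 31.73 = 36.45 kN.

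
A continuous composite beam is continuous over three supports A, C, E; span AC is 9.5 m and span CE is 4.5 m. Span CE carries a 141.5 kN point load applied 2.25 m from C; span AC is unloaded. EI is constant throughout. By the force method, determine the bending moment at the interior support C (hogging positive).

M_C = 38.38 kN·m

Release continuity at C by inserting a hinge; the redundant is the internal moment M_C. The primary structure is two simply-supported spans AC and CE.
Rotations at C on the released spans (each span's end-slope, ×1/EI):
  span CE: point load 141.5 at a = 2.25: Pab(L + b)/(6LEI) = 179.1/EI
  relative rotation θ_0 = (0 + 179.1)/EI = 179.1/EI
A unit hogging moment at C produces rotation L₁/(3EI) + L₂/(3EI) = 4.667/EI.
Compatibility: M_C·(L₁+L₂)/(3EI) = θ_0, giving M_C = 38.38 kN·m (hogging).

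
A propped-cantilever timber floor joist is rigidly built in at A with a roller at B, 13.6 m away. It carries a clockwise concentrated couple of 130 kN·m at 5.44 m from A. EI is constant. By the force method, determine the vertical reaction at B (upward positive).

Take the reaction at B as the redundant and release it; the primary structure is a cantilever fixed at A.
Deflection at B on the released cantilever, summing each load's contribution:
  clockwise couple 130 at a = 5.44: M₀a(2L − a)/(2EI) = 7694/EI
Flexibility coefficient — unit upward force at B: δ_{BB} = L³/(3EI) = 838.5/EI.
The prop prevents deflection at B: R_B = δ_0/δ_{BB} = 7694/838.5 = 9.176 kN.

R_B = 9.176 kN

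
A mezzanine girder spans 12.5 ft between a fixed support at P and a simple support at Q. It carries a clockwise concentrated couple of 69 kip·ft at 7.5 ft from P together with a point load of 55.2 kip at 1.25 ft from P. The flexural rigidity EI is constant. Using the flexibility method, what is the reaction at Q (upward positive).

R_Q = 7.756 kip

Choose R_Q as the redundant. The primary structure is the cantilever fixed at P.
Primary-structure tip deflection at Q by superposition:
  clockwise couple 69 at a = 7.5: M₀a(2L − a)/(2EI) = 4528/EI
  point load 55.2 at a = 1.25: Pa²(3L − a)/(6EI) = 521.1/EI
  δ_0 = 5049/EI
Flexibility coefficient — unit upward force at Q: δ_{QQ} = L³/(3EI) = 651/EI.
The prop prevents deflection at Q: R_Q = δ_0/δ_{QQ} = 5049/651 = 7.756 kip.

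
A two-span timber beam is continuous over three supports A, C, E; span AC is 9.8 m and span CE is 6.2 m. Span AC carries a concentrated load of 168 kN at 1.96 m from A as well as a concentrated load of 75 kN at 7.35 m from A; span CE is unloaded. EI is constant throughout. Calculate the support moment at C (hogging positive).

M_C = 170.7 kN·m

Take M_C as the redundant. Released structure: two simple spans AC and CE with a hinge at C.
End slopes at the hinge C, treating each span as simply supported:
  span AC: point load 168 at a = 1.96: Pab(L + a)/(6LEI) = 516.3/EI
  span AC: point load 75 at a = 7.35: Pab(L + a)/(6LEI) = 393.9/EI
  relative rotation θ_0 = (910.2 + 0)/EI = 910.2/EI
A unit hogging moment at C produces rotation L₁/(3EI) + L₂/(3EI) = 5.333/EI.
Compatibility: M_C·(L₁+L₂)/(3EI) = θ_0, giving M_C = 170.7 kN·m (hogging).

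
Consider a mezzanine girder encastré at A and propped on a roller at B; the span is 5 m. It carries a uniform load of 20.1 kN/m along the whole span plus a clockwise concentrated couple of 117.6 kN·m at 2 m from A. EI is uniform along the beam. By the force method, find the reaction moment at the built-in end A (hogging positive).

M_A = 67.52 kN·m

Remove the prop at B; the released (primary) structure is a cantilever built in at A.
Downward deflection at the released point B due to the loads:
  UDL 20.1: wL⁴/(8EI) = 1570/EI
  clockwise couple 117.6 at a = 2: M₀a(2L − a)/(2EI) = 940.8/EI
  δ_0 = 2511/EI
Flexibility coefficient — unit upward force at B: δ_{BB} = L³/(3EI) = 41.67/EI.
The prop prevents deflection at B: R_B = δ_0/δ_{BB} = 2511/41.67 = 60.27 kN.
Moment equilibrium about A: M_A = Σ(load moments about A) − R_B·L = 368.9 − 60.27×5 = 67.52 kN·m.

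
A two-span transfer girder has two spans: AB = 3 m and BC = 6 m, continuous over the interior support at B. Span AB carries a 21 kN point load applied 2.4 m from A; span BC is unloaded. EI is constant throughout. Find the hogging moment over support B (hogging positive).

Insert a hinge at B; M_B is the redundant, and each span becomes simply supported.
Discontinuity in slope at B on the released structure — sum the simple-span end rotations:
  span AB: point load 21 at a = 2.4: Pab(L + a)/(6LEI) = 9.072/EI
  relative rotation θ_0 = (9.072 + 0)/EI = 9.072/EI
A unit hogging moment at B produces rotation L₁/(3EI) + L₂/(3EI) = 3/EI.
Compatibility: M_B·(L₁+L₂)/(3EI) = θ_0, giving M_B = 3.024 kN·m (hogging).

M_B = 3.024 kN·m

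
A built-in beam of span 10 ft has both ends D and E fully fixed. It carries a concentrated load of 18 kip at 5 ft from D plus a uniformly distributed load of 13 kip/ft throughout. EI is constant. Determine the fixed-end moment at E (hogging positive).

M_E = 130.8 kip·ft

Release both end moments; the primary structure is a simply-supported span DE with redundants M_D and M_E.
Simple-span end rotations at D and E under the given loads:
  at D: point load 18 at a = 5: Pab(L + b)/(6LEI) = 112.5/EI
  at E: point load 18 at a = 5: Pab(L + a)/(6LEI) = 112.5/EI
  at D: UDL 13: wL³/(24EI) = 541.7/EI
  at E: UDL 13: wL³/(24EI) = 541.7/EI
  θ_D0 = 654.2/EI,  θ_E0 = 654.2/EI
Flexibility coefficients: a unit moment at one end gives L/(3EI) there and L/(6EI) at the far end, so f₁₁ = f₂₂ = 3.333/EI and f₁₂ = f₂₁ = 1.667/EI.
Compatibility — zero rotation at each built-in end:
  3.333 M_D + 1.667 M_E = 654.2
  1.667 M_D + 3.333 M_E = 654.2
Solving the pair gives M_D = 130.8 kip·ft and M_E = 130.8 kip·ft (hogging).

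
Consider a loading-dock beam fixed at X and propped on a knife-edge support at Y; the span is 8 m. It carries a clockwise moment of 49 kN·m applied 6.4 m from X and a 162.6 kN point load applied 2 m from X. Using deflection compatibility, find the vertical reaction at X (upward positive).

R_X = 139.8 kN

Remove the prop at Y; the released (primary) structure is a cantilever built in at X.
Primary-structure tip deflection at Y by superposition:
  clockwise couple 49 at a = 6.4: M₀a(2L − a)/(2EI) = 1505/EI
  point load 162.6 at a = 2: Pa²(3L − a)/(6EI) = 2385/EI
  δ_0 = 3890/EI
Flexibility coefficient — unit upward force at Y: δ_{YY} = L³/(3EI) = 170.7/EI.
Compatibility at Y: δ_0 − R_Y·δ_{YY} = 0, so R_Y = 3890/170.7 = 22.79 kN.
Vertical equilibrium: R_X = ΣP − R_Y = 162.6 − 22.79 = 139.8 kN.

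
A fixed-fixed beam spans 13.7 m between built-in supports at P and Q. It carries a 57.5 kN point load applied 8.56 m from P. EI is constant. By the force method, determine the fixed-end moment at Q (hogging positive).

Take the two fixed-end moments M_P, M_Q as redundants; the released structure is the simple span PQ.
End rotations of the released simple span under the applied load (×1/EI):
  at P: point load 57.5 at a = 8.56: Pab(L + b)/(6LEI) = 579.8/EI
  at Q: point load 57.5 at a = 8.56: Pab(L + a)/(6LEI) = 685.1/EI
  θ_P0 = 579.8/EI,  θ_Q0 = 685.1/EI
Flexibility coefficients: a unit moment at one end gives L/(3EI) there and L/(6EI) at the far end, so f₁₁ = f₂₂ = 4.567/EI and f₁₂ = f₂₁ = 2.283/EI.
Compatibility — zero rotation at each built-in end:
  4.567 M_P + 2.283 M_Q = 579.8
  2.283 M_P + 4.567 M_Q = 685.1
Solving the pair gives M_P = 69.28 kN·m and M_Q = 115.4 kN·m (hogging).

M_Q = 115.4 kN·m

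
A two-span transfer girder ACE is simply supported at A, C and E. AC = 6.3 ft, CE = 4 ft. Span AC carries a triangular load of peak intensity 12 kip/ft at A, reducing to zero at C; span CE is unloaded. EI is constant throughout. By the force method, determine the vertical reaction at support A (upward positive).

R_A = 22.5 kip

Take M_C as the redundant. Released structure: two simple spans AC and CE with a hinge at C.
End slopes at the hinge C, treating each span as simply supported:
  span AC: triangular load, peak 12: 7w₀L³/(360EI) = 58.34/EI
  relative rotation θ_0 = (58.34 + 0)/EI = 58.34/EI
A unit hogging moment at C produces rotation L₁/(3EI) + L₂/(3EI) = 3.433/EI.
Slope continuity at C: θ_0 = M_C·3.433/EI, so M_C = 58.34/3.433 = 16.99 kip·ft (hogging).
Span AC, ΣM about A with M_C applied at C: R_C^{AC}·6.3 = 79.38 + 16.99, so R_C^{AC} = 15.3 kip and R_A = 37.8 − 15.3 = 22.5 kip.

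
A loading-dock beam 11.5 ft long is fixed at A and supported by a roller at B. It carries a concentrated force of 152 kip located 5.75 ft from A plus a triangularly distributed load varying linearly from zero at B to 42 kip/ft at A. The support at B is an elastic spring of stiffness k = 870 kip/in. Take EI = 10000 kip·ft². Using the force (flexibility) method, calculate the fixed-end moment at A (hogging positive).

M_A = 700.1 kip·ft

Take the reaction at B as the redundant and release it; the primary structure is a cantilever fixed at A.
Downward deflection at the released point B due to the loads:
  point load 152 at a = 5.75: Pa²(3L − a)/(6EI) = 24081/EI
  triangular load, peak 42 at the fixed end: w₀L⁴/(30EI) = 24486/EI
  δ_0 = 48567/EI
Tip deflection under a unit load at B: L³/(3EI) = 507/EI.
With EI = 10000 kip·ft²: δ_0 = 4.8567 ft and δ_{BB} = 0.050696 ft/kip.
Compatibility — the spring shortens by R_B/k under the reaction it provides: δ_0 − R_B·δ_{BB} = R_B/k. With 1/k = 1/(870×12) ft/kip = 0.000096 ft/kip, R_B = δ_0 / (δ_{BB} + 1/k) = 4.8567 / (0.050696 + 0.000096) = 95.62 kip.
Moment equilibrium about A: M_A = Σ(load moments about A) − R_B·L = 1800 − 95.62×11.5 = 700.1 kip·ft.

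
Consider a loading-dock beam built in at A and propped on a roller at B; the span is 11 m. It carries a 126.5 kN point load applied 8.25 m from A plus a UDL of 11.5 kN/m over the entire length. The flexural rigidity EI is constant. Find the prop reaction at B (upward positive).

Take the reaction at B as the redundant and release it; the primary structure is a cantilever fixed at A.
Free-end deflection of the primary structure under the applied loading (downward +):
  point load 126.5 at a = 8.25: Pa²(3L − a)/(6EI) = 35516/EI
  UDL 11.5: wL⁴/(8EI) = 21046/EI
  δ_0 = 56562/EI
Flexibility coefficient — unit upward force at B: δ_{BB} = L³/(3EI) = 443.7/EI.
The prop prevents deflection at B: R_B = δ_0/δ_{BB} = 56562/443.7 = 127.5 kN.

R_B = 127.5 kN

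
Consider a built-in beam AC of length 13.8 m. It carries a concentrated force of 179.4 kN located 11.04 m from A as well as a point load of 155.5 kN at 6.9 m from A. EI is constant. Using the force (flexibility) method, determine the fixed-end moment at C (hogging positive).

M_C = 585.1 kN·m

Take the two fixed-end moments M_A, M_C as redundants; the released structure is the simple span AC.
On the primary (simply-supported) span, the end slopes from the loading are:
  at A: point load 179.4 at a = 11.04: Pab(L + b)/(6LEI) = 1093/EI
  at C: point load 179.4 at a = 11.04: Pab(L + a)/(6LEI) = 1640/EI
  at A: point load 155.5 at a = 6.9: Pab(L + b)/(6LEI) = 1851/EI
  at C: point load 155.5 at a = 6.9: Pab(L + a)/(6LEI) = 1851/EI
  θ_A0 = 2944/EI,  θ_C0 = 3491/EI
Flexibility coefficients: a unit moment at one end gives L/(3EI) there and L/(6EI) at the far end, so f₁₁ = f₂₂ = 4.6/EI and f₁₂ = f₂₁ = 2.3/EI.
Compatibility — zero rotation at each built-in end:
  4.6 M_A + 2.3 M_C = 2944
  2.3 M_A + 4.6 M_C = 3491
Solving the pair gives M_A = 347.5 kN·m and M_C = 585.1 kN·m (hogging).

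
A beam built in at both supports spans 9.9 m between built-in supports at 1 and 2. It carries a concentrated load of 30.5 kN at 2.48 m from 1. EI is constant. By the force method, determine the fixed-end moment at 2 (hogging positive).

M_2 = 14.2 kN·m

Take the two fixed-end moments M_1, M_2 as redundants; the released structure is the simple span 12.
End rotations of the released simple span under the applied load (×1/EI):
  at 1: point load 30.5 at a = 2.48: Pab(L + b)/(6LEI) = 163.7/EI
  at 2: point load 30.5 at a = 2.48: Pab(L + a)/(6LEI) = 117/EI
  θ_10 = 163.7/EI,  θ_20 = 117/EI
Flexibility coefficients: a unit moment at one end gives L/(3EI) there and L/(6EI) at the far end, so f₁₁ = f₂₂ = 3.3/EI and f₁₂ = f₂₁ = 1.65/EI.
Compatibility — zero rotation at each built-in end:
  3.3 M_1 + 1.65 M_2 = 163.7
  1.65 M_1 + 3.3 M_2 = 117
Solving the pair gives M_1 = 42.49 kN·m and M_2 = 14.2 kN·m (hogging).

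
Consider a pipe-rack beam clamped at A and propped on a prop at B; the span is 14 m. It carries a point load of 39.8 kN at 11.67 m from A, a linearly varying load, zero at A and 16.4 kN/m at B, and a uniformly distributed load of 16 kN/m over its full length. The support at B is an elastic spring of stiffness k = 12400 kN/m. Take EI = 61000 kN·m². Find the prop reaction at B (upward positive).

R_B = 176.1 kN

Release the roller at B. Primary structure: cantilever fixed at A.
Free-end deflection of the primary structure under the applied loading (downward +):
  point load 39.8 at a = 11.67: Pa²(3L − a)/(6EI) = 27400/EI
  triangular load, peak 16.4 at the free end: 11w₀L⁴/(120EI) = 57752/EI
  UDL 16: wL⁴/(8EI) = 76832/EI
  δ_0 = 161984/EI
Tip deflection under a unit load at B: L³/(3EI) = 914.7/EI.
With EI = 61000 kN·m²: δ_0 = 2.6555 m and δ_{BB} = 0.014995 m/kN.
Compatibility — the spring shortens by R_B/k under the reaction it provides: δ_0 − R_B·δ_{BB} = R_B/k. With 1/k = 0.000081 m/kN, R_B = δ_0 / (δ_{BB} + 1/k) = 2.6555 / (0.014995 + 0.000081) = 176.1 kN.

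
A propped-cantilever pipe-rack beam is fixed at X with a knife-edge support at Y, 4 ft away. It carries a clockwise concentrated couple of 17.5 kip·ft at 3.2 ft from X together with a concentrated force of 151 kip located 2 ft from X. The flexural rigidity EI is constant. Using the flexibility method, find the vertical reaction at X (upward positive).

R_X = 97.51 kip

Choose R_Y as the redundant. The primary structure is the cantilever fixed at X.
Deflection at Y on the released cantilever, summing each load's contribution:
  clockwise couple 17.5 at a = 3.2: M₀a(2L − a)/(2EI) = 134.4/EI
  point load 151 at a = 2: Pa²(3L − a)/(6EI) = 1007/EI
  δ_0 = 1141/EI
Flexibility coefficient — unit upward force at Y: δ_{YY} = L³/(3EI) = 21.33/EI.
The prop prevents deflection at Y: R_Y = δ_0/δ_{YY} = 1141/21.33 = 53.49 kip.
Vertical equilibrium: R_X = ΣP − R_Y = 151 − 53.49 = 97.51 kip.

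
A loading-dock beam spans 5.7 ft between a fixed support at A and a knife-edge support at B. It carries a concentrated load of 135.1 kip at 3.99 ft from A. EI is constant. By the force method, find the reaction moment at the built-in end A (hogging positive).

M_A = 105.1 kip·ft

Release the roller at B. Primary structure: cantilever fixed at A.
Primary-structure tip deflection at B by superposition:
  point load 135.1 at a = 3.99: Pa²(3L − a)/(6EI) = 4700/EI
Flexibility coefficient — unit upward force at B: δ_{BB} = L³/(3EI) = 61.73/EI.
The prop prevents deflection at B: R_B = δ_0/δ_{BB} = 4700/61.73 = 76.13 kip.
Moment equilibrium about A: M_A = Σ(load moments about A) − R_B·L = 539 − 76.13×5.7 = 105.1 kip·ft.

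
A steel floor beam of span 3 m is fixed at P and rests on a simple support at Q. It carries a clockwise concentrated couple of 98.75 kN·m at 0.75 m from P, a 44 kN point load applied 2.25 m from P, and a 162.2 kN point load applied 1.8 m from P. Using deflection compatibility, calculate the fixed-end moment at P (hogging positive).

M_P = 131.2 kN·m

Take the reaction at Q as the redundant and release it; the primary structure is a cantilever fixed at P.
Free-end deflection of the primary structure under the applied loading (downward +):
  clockwise couple 98.75 at a = 0.75: M₀a(2L − a)/(2EI) = 194.4/EI
  point load 44 at a = 2.25: Pa²(3L − a)/(6EI) = 250.6/EI
  point load 162.2 at a = 1.8: Pa²(3L − a)/(6EI) = 630.6/EI
  δ_0 = 1076/EI
Flexibility coefficient — unit upward force at Q: δ_{QQ} = L³/(3EI) = 9/EI.
The prop prevents deflection at Q: R_Q = δ_0/δ_{QQ} = 1076/9 = 119.5 kN.
Moment equilibrium about P: M_P = Σ(load moments about P) − R_Q·L = 489.7 − 119.5×3 = 131.2 kN·m.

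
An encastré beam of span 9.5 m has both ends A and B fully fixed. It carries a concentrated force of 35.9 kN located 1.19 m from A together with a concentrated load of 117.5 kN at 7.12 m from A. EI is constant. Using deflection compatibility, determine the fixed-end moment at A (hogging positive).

Release both end moments; the primary structure is a simply-supported span AB with redundants M_A and M_B.
Simple-span end rotations at A and B under the given loads:
  at A: point load 35.9 at a = 1.19: Pab(L + b)/(6LEI) = 110.9/EI
  at B: point load 35.9 at a = 1.19: Pab(L + a)/(6LEI) = 66.58/EI
  at A: point load 117.5 at a = 7.12: Pab(L + b)/(6LEI) = 415/EI
  at B: point load 117.5 at a = 7.12: Pab(L + a)/(6LEI) = 580.6/EI
  θ_A0 = 525.9/EI,  θ_B0 = 647.1/EI
Flexibility coefficients: a unit moment at one end gives L/(3EI) there and L/(6EI) at the far end, so f₁₁ = f₂₂ = 3.167/EI and f₁₂ = f₂₁ = 1.583/EI.
Compatibility — zero rotation at each built-in end:
  3.167 M_A + 1.583 M_B = 525.9
  1.583 M_A + 3.167 M_B = 647.1
Solving the pair gives M_A = 85.2 kN·m and M_B = 161.8 kN·m (hogging).

M_A = 85.2 kN·m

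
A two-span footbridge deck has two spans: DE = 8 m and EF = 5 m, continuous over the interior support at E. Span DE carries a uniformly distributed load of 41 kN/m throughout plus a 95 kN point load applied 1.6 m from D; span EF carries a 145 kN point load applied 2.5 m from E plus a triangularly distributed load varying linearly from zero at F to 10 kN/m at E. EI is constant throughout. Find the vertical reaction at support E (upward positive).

R_E = 371.4 kN

Insert a hinge at E; M_E is the redundant, and each span becomes simply supported.
Discontinuity in slope at E on the released structure — sum the simple-span end rotations:
  span DE: UDL 41: wL³/(24EI) = 874.7/EI
  span DE: point load 95 at a = 1.6: Pab(L + a)/(6LEI) = 194.6/EI
  span EF: point load 145 at a = 2.5: Pab(L + b)/(6LEI) = 226.6/EI
  span EF: triangular load, peak 10: w₀L³/(45EI) = 27.78/EI
  relative rotation θ_0 = (1069 + 254.3)/EI = 1324/EI
A unit hogging moment at E produces rotation L₁/(3EI) + L₂/(3EI) = 4.333/EI.
Compatibility: M_E·(L₁+L₂)/(3EI) = θ_0, giving M_E = 305.4 kN·m (hogging).
Span DE, ΣM about D with M_E applied at E: R_E^{DE}·8 = 1464 + 305.4, so R_E^{DE} = 221.2 kN and R_D = 423 − 221.2 = 201.8 kN.
Span EF, ΣM about F: R_E^{EF}·5 = 445.8 + 305.4, so R_E^{EF} = 150.3 kN and R_F = 170 − 150.3 = 19.75 kN.
R_E = 221.2 + 150.3 = 371.4 kN.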